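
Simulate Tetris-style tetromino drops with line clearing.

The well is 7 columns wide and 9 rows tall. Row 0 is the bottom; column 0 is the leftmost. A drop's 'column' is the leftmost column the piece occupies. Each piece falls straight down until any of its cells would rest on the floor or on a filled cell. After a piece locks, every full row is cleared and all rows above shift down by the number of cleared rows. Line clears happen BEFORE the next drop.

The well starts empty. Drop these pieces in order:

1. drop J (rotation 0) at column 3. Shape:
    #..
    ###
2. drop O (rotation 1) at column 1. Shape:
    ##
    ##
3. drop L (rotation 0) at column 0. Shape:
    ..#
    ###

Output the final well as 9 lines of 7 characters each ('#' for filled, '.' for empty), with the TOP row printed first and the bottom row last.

Answer: .......
.......
.......
.......
.......
..#....
###....
.###...
.#####.

Derivation:
Drop 1: J rot0 at col 3 lands with bottom-row=0; cleared 0 line(s) (total 0); column heights now [0 0 0 2 1 1 0], max=2
Drop 2: O rot1 at col 1 lands with bottom-row=0; cleared 0 line(s) (total 0); column heights now [0 2 2 2 1 1 0], max=2
Drop 3: L rot0 at col 0 lands with bottom-row=2; cleared 0 line(s) (total 0); column heights now [3 3 4 2 1 1 0], max=4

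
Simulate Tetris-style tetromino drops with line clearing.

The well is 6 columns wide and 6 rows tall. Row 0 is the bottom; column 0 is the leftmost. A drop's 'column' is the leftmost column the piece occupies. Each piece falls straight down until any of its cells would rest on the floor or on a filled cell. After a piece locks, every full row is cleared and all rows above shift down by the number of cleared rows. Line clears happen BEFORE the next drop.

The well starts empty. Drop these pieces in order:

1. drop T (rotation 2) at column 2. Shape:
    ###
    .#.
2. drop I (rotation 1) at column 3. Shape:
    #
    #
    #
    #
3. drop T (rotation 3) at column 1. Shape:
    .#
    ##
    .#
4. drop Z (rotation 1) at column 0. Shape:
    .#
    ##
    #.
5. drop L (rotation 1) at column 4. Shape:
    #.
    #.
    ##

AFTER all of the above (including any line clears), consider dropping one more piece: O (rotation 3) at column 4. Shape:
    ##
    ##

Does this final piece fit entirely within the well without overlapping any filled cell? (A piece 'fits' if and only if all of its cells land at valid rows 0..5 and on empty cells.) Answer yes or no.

Answer: no

Derivation:
Drop 1: T rot2 at col 2 lands with bottom-row=0; cleared 0 line(s) (total 0); column heights now [0 0 2 2 2 0], max=2
Drop 2: I rot1 at col 3 lands with bottom-row=2; cleared 0 line(s) (total 0); column heights now [0 0 2 6 2 0], max=6
Drop 3: T rot3 at col 1 lands with bottom-row=2; cleared 0 line(s) (total 0); column heights now [0 4 5 6 2 0], max=6
Drop 4: Z rot1 at col 0 lands with bottom-row=3; cleared 0 line(s) (total 0); column heights now [5 6 5 6 2 0], max=6
Drop 5: L rot1 at col 4 lands with bottom-row=2; cleared 0 line(s) (total 0); column heights now [5 6 5 6 5 3], max=6
Test piece O rot3 at col 4 (width 2): heights before test = [5 6 5 6 5 3]; fits = False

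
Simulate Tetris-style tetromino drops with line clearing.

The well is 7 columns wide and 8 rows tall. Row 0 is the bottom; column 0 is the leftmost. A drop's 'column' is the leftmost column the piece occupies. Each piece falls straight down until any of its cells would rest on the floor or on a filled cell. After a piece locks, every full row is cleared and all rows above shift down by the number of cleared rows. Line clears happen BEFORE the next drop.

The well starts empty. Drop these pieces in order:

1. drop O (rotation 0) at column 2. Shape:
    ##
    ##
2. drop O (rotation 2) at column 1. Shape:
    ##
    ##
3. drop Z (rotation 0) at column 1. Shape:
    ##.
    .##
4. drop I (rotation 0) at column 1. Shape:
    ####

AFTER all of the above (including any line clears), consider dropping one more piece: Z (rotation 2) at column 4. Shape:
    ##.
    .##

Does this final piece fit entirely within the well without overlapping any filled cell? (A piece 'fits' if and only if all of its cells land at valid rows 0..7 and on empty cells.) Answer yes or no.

Drop 1: O rot0 at col 2 lands with bottom-row=0; cleared 0 line(s) (total 0); column heights now [0 0 2 2 0 0 0], max=2
Drop 2: O rot2 at col 1 lands with bottom-row=2; cleared 0 line(s) (total 0); column heights now [0 4 4 2 0 0 0], max=4
Drop 3: Z rot0 at col 1 lands with bottom-row=4; cleared 0 line(s) (total 0); column heights now [0 6 6 5 0 0 0], max=6
Drop 4: I rot0 at col 1 lands with bottom-row=6; cleared 0 line(s) (total 0); column heights now [0 7 7 7 7 0 0], max=7
Test piece Z rot2 at col 4 (width 3): heights before test = [0 7 7 7 7 0 0]; fits = True

Answer: yes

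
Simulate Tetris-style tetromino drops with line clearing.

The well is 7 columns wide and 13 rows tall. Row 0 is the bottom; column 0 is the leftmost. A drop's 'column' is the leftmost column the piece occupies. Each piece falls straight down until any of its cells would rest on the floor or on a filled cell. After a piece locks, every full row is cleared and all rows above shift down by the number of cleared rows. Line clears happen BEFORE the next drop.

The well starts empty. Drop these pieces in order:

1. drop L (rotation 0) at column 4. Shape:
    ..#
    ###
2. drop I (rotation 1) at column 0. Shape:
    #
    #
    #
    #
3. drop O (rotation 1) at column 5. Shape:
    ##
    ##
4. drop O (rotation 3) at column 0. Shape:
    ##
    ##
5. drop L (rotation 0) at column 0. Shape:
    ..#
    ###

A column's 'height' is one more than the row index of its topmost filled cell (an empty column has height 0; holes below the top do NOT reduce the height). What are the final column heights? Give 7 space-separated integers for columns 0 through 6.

Answer: 7 7 8 0 1 4 4

Derivation:
Drop 1: L rot0 at col 4 lands with bottom-row=0; cleared 0 line(s) (total 0); column heights now [0 0 0 0 1 1 2], max=2
Drop 2: I rot1 at col 0 lands with bottom-row=0; cleared 0 line(s) (total 0); column heights now [4 0 0 0 1 1 2], max=4
Drop 3: O rot1 at col 5 lands with bottom-row=2; cleared 0 line(s) (total 0); column heights now [4 0 0 0 1 4 4], max=4
Drop 4: O rot3 at col 0 lands with bottom-row=4; cleared 0 line(s) (total 0); column heights now [6 6 0 0 1 4 4], max=6
Drop 5: L rot0 at col 0 lands with bottom-row=6; cleared 0 line(s) (total 0); column heights now [7 7 8 0 1 4 4], max=8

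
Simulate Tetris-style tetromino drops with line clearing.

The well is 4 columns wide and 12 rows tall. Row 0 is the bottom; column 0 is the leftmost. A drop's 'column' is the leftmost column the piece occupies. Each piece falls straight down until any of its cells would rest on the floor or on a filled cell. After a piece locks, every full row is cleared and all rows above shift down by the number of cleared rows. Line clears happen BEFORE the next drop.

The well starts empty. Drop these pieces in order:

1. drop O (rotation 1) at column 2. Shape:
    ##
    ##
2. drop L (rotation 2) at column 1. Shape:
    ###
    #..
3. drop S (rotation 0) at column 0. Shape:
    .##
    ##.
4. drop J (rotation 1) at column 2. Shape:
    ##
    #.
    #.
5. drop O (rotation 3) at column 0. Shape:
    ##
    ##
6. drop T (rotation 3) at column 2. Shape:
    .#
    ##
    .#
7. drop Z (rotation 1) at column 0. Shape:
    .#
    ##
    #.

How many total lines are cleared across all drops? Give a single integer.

Answer: 0

Derivation:
Drop 1: O rot1 at col 2 lands with bottom-row=0; cleared 0 line(s) (total 0); column heights now [0 0 2 2], max=2
Drop 2: L rot2 at col 1 lands with bottom-row=1; cleared 0 line(s) (total 0); column heights now [0 3 3 3], max=3
Drop 3: S rot0 at col 0 lands with bottom-row=3; cleared 0 line(s) (total 0); column heights now [4 5 5 3], max=5
Drop 4: J rot1 at col 2 lands with bottom-row=5; cleared 0 line(s) (total 0); column heights now [4 5 8 8], max=8
Drop 5: O rot3 at col 0 lands with bottom-row=5; cleared 0 line(s) (total 0); column heights now [7 7 8 8], max=8
Drop 6: T rot3 at col 2 lands with bottom-row=8; cleared 0 line(s) (total 0); column heights now [7 7 10 11], max=11
Drop 7: Z rot1 at col 0 lands with bottom-row=7; cleared 0 line(s) (total 0); column heights now [9 10 10 11], max=11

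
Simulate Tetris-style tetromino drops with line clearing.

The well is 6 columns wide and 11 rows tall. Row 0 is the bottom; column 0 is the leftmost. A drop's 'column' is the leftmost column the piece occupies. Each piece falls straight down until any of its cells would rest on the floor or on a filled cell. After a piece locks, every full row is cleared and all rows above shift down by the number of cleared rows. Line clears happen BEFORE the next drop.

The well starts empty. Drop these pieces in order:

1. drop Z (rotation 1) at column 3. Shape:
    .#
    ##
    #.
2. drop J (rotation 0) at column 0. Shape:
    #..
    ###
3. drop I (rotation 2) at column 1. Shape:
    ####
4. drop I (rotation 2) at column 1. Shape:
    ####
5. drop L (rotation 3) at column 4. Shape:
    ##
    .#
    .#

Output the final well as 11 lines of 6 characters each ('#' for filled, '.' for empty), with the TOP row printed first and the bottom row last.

Drop 1: Z rot1 at col 3 lands with bottom-row=0; cleared 0 line(s) (total 0); column heights now [0 0 0 2 3 0], max=3
Drop 2: J rot0 at col 0 lands with bottom-row=0; cleared 0 line(s) (total 0); column heights now [2 1 1 2 3 0], max=3
Drop 3: I rot2 at col 1 lands with bottom-row=3; cleared 0 line(s) (total 0); column heights now [2 4 4 4 4 0], max=4
Drop 4: I rot2 at col 1 lands with bottom-row=4; cleared 0 line(s) (total 0); column heights now [2 5 5 5 5 0], max=5
Drop 5: L rot3 at col 4 lands with bottom-row=3; cleared 0 line(s) (total 0); column heights now [2 5 5 5 6 6], max=6

Answer: ......
......
......
......
......
....##
.#####
.#####
....#.
#..##.
####..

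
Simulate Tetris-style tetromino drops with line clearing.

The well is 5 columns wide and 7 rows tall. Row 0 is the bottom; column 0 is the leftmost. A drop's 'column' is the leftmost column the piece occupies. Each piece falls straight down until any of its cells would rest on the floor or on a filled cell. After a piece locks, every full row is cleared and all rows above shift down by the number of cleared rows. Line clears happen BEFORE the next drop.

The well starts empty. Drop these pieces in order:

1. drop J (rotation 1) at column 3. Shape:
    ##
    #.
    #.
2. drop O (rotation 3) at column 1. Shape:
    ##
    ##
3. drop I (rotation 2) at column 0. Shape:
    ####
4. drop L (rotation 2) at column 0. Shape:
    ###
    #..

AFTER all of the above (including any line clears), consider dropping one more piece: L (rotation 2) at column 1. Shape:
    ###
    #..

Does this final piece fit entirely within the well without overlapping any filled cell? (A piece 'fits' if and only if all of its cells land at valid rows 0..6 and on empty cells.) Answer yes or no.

Answer: no

Derivation:
Drop 1: J rot1 at col 3 lands with bottom-row=0; cleared 0 line(s) (total 0); column heights now [0 0 0 3 3], max=3
Drop 2: O rot3 at col 1 lands with bottom-row=0; cleared 0 line(s) (total 0); column heights now [0 2 2 3 3], max=3
Drop 3: I rot2 at col 0 lands with bottom-row=3; cleared 0 line(s) (total 0); column heights now [4 4 4 4 3], max=4
Drop 4: L rot2 at col 0 lands with bottom-row=4; cleared 0 line(s) (total 0); column heights now [6 6 6 4 3], max=6
Test piece L rot2 at col 1 (width 3): heights before test = [6 6 6 4 3]; fits = False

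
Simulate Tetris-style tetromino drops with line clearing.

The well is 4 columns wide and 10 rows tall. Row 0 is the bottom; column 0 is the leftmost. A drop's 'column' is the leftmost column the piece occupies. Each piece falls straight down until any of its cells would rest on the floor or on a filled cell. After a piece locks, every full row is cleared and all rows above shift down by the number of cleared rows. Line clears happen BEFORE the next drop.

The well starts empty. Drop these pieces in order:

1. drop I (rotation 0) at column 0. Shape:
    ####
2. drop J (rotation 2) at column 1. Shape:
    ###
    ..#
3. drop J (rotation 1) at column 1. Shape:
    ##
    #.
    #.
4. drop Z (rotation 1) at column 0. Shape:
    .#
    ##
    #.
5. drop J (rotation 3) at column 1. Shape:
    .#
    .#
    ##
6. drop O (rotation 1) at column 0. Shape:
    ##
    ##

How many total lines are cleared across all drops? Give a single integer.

Answer: 1

Derivation:
Drop 1: I rot0 at col 0 lands with bottom-row=0; cleared 1 line(s) (total 1); column heights now [0 0 0 0], max=0
Drop 2: J rot2 at col 1 lands with bottom-row=0; cleared 0 line(s) (total 1); column heights now [0 2 2 2], max=2
Drop 3: J rot1 at col 1 lands with bottom-row=2; cleared 0 line(s) (total 1); column heights now [0 5 5 2], max=5
Drop 4: Z rot1 at col 0 lands with bottom-row=4; cleared 0 line(s) (total 1); column heights now [6 7 5 2], max=7
Drop 5: J rot3 at col 1 lands with bottom-row=7; cleared 0 line(s) (total 1); column heights now [6 8 10 2], max=10
Drop 6: O rot1 at col 0 lands with bottom-row=8; cleared 0 line(s) (total 1); column heights now [10 10 10 2], max=10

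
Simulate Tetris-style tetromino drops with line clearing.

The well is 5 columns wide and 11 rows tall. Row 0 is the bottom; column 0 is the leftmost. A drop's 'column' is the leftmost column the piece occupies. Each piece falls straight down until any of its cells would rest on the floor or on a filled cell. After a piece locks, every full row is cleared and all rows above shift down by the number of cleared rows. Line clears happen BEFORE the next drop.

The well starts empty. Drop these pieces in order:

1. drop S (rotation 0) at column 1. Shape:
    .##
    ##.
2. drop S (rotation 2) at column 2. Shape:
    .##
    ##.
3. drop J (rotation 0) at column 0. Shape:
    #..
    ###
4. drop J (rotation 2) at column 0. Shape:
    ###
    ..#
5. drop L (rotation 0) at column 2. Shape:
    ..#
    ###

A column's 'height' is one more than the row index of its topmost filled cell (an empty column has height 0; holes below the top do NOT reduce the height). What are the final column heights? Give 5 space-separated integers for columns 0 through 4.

Answer: 5 5 6 6 7

Derivation:
Drop 1: S rot0 at col 1 lands with bottom-row=0; cleared 0 line(s) (total 0); column heights now [0 1 2 2 0], max=2
Drop 2: S rot2 at col 2 lands with bottom-row=2; cleared 0 line(s) (total 0); column heights now [0 1 3 4 4], max=4
Drop 3: J rot0 at col 0 lands with bottom-row=3; cleared 1 line(s) (total 1); column heights now [4 1 3 3 0], max=4
Drop 4: J rot2 at col 0 lands with bottom-row=3; cleared 0 line(s) (total 1); column heights now [5 5 5 3 0], max=5
Drop 5: L rot0 at col 2 lands with bottom-row=5; cleared 0 line(s) (total 1); column heights now [5 5 6 6 7], max=7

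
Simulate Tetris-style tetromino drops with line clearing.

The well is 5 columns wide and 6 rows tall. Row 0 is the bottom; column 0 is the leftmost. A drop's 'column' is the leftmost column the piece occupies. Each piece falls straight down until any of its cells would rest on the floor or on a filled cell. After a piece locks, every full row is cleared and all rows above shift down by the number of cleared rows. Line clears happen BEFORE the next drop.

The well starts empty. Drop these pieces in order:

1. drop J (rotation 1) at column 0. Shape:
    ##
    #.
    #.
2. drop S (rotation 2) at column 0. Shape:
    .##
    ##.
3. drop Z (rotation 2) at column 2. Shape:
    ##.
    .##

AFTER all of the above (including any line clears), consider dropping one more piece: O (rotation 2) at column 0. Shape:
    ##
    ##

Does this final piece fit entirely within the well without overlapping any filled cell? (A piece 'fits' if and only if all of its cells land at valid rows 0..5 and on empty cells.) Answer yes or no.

Answer: no

Derivation:
Drop 1: J rot1 at col 0 lands with bottom-row=0; cleared 0 line(s) (total 0); column heights now [3 3 0 0 0], max=3
Drop 2: S rot2 at col 0 lands with bottom-row=3; cleared 0 line(s) (total 0); column heights now [4 5 5 0 0], max=5
Drop 3: Z rot2 at col 2 lands with bottom-row=4; cleared 0 line(s) (total 0); column heights now [4 5 6 6 5], max=6
Test piece O rot2 at col 0 (width 2): heights before test = [4 5 6 6 5]; fits = False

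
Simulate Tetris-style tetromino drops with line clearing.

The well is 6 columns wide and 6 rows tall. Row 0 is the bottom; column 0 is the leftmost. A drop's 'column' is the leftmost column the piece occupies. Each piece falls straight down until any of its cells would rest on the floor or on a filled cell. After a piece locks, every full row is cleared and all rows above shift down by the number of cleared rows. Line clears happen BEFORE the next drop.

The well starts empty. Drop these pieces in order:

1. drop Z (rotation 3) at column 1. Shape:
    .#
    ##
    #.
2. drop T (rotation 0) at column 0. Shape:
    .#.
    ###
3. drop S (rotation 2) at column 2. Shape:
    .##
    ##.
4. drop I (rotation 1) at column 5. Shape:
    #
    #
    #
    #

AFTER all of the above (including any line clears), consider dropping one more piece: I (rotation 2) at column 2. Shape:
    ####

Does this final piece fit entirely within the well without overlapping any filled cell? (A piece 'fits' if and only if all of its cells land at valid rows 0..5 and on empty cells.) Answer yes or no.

Drop 1: Z rot3 at col 1 lands with bottom-row=0; cleared 0 line(s) (total 0); column heights now [0 2 3 0 0 0], max=3
Drop 2: T rot0 at col 0 lands with bottom-row=3; cleared 0 line(s) (total 0); column heights now [4 5 4 0 0 0], max=5
Drop 3: S rot2 at col 2 lands with bottom-row=4; cleared 0 line(s) (total 0); column heights now [4 5 5 6 6 0], max=6
Drop 4: I rot1 at col 5 lands with bottom-row=0; cleared 0 line(s) (total 0); column heights now [4 5 5 6 6 4], max=6
Test piece I rot2 at col 2 (width 4): heights before test = [4 5 5 6 6 4]; fits = False

Answer: no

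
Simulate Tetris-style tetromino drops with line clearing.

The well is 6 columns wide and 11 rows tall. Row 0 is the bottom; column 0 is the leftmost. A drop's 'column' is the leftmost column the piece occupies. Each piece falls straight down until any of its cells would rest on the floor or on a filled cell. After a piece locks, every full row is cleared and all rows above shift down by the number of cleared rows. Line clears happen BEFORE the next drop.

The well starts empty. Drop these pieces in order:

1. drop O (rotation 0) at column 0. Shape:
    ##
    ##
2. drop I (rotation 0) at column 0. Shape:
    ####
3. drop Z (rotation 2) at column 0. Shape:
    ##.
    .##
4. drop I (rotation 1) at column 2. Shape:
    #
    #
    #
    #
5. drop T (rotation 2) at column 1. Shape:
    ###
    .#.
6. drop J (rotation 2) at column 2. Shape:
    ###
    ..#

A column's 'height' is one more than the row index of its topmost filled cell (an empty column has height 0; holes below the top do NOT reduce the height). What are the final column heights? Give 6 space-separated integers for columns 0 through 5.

Drop 1: O rot0 at col 0 lands with bottom-row=0; cleared 0 line(s) (total 0); column heights now [2 2 0 0 0 0], max=2
Drop 2: I rot0 at col 0 lands with bottom-row=2; cleared 0 line(s) (total 0); column heights now [3 3 3 3 0 0], max=3
Drop 3: Z rot2 at col 0 lands with bottom-row=3; cleared 0 line(s) (total 0); column heights now [5 5 4 3 0 0], max=5
Drop 4: I rot1 at col 2 lands with bottom-row=4; cleared 0 line(s) (total 0); column heights now [5 5 8 3 0 0], max=8
Drop 5: T rot2 at col 1 lands with bottom-row=8; cleared 0 line(s) (total 0); column heights now [5 10 10 10 0 0], max=10
Drop 6: J rot2 at col 2 lands with bottom-row=9; cleared 0 line(s) (total 0); column heights now [5 10 11 11 11 0], max=11

Answer: 5 10 11 11 11 0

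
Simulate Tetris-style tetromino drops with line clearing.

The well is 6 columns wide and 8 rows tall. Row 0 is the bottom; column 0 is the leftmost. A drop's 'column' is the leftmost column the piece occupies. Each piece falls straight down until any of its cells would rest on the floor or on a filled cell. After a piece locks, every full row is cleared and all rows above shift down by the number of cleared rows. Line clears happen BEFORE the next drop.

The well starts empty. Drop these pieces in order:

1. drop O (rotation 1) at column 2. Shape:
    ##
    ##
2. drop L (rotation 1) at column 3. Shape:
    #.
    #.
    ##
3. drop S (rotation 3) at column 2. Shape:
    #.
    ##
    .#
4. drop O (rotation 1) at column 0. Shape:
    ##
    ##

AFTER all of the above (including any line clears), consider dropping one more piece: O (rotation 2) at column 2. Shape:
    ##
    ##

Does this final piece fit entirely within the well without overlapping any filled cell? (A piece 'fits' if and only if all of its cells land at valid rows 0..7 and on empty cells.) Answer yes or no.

Answer: no

Derivation:
Drop 1: O rot1 at col 2 lands with bottom-row=0; cleared 0 line(s) (total 0); column heights now [0 0 2 2 0 0], max=2
Drop 2: L rot1 at col 3 lands with bottom-row=2; cleared 0 line(s) (total 0); column heights now [0 0 2 5 3 0], max=5
Drop 3: S rot3 at col 2 lands with bottom-row=5; cleared 0 line(s) (total 0); column heights now [0 0 8 7 3 0], max=8
Drop 4: O rot1 at col 0 lands with bottom-row=0; cleared 0 line(s) (total 0); column heights now [2 2 8 7 3 0], max=8
Test piece O rot2 at col 2 (width 2): heights before test = [2 2 8 7 3 0]; fits = False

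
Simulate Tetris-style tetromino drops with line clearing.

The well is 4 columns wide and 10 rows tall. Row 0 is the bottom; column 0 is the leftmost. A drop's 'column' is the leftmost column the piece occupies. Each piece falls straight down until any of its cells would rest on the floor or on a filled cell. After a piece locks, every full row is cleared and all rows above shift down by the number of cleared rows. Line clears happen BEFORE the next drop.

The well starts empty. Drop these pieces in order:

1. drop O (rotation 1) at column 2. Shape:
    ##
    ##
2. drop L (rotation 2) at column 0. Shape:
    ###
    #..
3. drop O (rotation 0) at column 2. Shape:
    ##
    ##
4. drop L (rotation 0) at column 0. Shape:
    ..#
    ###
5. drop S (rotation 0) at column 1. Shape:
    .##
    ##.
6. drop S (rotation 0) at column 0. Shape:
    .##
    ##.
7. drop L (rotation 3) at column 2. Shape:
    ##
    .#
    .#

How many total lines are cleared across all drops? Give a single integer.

Answer: 1

Derivation:
Drop 1: O rot1 at col 2 lands with bottom-row=0; cleared 0 line(s) (total 0); column heights now [0 0 2 2], max=2
Drop 2: L rot2 at col 0 lands with bottom-row=1; cleared 0 line(s) (total 0); column heights now [3 3 3 2], max=3
Drop 3: O rot0 at col 2 lands with bottom-row=3; cleared 0 line(s) (total 0); column heights now [3 3 5 5], max=5
Drop 4: L rot0 at col 0 lands with bottom-row=5; cleared 0 line(s) (total 0); column heights now [6 6 7 5], max=7
Drop 5: S rot0 at col 1 lands with bottom-row=7; cleared 0 line(s) (total 0); column heights now [6 8 9 9], max=9
Drop 6: S rot0 at col 0 lands with bottom-row=8; cleared 1 line(s) (total 1); column heights now [6 9 9 5], max=9
Drop 7: L rot3 at col 2 lands with bottom-row=7; cleared 0 line(s) (total 1); column heights now [6 9 10 10], max=10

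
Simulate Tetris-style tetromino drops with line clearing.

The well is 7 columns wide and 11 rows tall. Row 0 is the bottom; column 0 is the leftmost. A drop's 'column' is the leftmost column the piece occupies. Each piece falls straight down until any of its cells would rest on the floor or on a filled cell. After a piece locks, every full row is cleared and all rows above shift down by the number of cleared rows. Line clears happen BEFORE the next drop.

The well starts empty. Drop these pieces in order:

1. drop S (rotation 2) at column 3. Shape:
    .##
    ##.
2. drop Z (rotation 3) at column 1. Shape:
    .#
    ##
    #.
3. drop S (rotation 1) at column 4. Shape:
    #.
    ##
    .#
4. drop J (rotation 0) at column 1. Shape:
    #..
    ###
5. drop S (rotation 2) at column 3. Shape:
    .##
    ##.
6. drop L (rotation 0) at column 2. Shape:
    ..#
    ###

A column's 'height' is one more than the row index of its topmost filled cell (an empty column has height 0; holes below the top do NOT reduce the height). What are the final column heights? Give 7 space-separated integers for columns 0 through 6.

Answer: 0 5 8 8 9 7 0

Derivation:
Drop 1: S rot2 at col 3 lands with bottom-row=0; cleared 0 line(s) (total 0); column heights now [0 0 0 1 2 2 0], max=2
Drop 2: Z rot3 at col 1 lands with bottom-row=0; cleared 0 line(s) (total 0); column heights now [0 2 3 1 2 2 0], max=3
Drop 3: S rot1 at col 4 lands with bottom-row=2; cleared 0 line(s) (total 0); column heights now [0 2 3 1 5 4 0], max=5
Drop 4: J rot0 at col 1 lands with bottom-row=3; cleared 0 line(s) (total 0); column heights now [0 5 4 4 5 4 0], max=5
Drop 5: S rot2 at col 3 lands with bottom-row=5; cleared 0 line(s) (total 0); column heights now [0 5 4 6 7 7 0], max=7
Drop 6: L rot0 at col 2 lands with bottom-row=7; cleared 0 line(s) (total 0); column heights now [0 5 8 8 9 7 0], max=9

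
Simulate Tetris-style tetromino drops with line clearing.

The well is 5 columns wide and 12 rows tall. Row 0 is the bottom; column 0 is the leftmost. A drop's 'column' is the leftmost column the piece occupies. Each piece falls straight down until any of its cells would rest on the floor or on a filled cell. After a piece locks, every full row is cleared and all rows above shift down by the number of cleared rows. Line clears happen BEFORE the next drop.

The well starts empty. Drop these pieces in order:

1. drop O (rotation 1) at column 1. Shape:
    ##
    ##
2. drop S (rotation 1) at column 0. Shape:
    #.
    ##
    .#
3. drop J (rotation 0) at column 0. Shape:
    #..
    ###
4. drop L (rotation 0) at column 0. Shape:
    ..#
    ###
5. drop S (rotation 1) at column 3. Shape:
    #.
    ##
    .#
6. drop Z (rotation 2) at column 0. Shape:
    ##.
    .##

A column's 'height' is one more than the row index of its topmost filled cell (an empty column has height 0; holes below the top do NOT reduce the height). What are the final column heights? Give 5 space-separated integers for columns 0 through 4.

Answer: 11 11 10 3 2

Derivation:
Drop 1: O rot1 at col 1 lands with bottom-row=0; cleared 0 line(s) (total 0); column heights now [0 2 2 0 0], max=2
Drop 2: S rot1 at col 0 lands with bottom-row=2; cleared 0 line(s) (total 0); column heights now [5 4 2 0 0], max=5
Drop 3: J rot0 at col 0 lands with bottom-row=5; cleared 0 line(s) (total 0); column heights now [7 6 6 0 0], max=7
Drop 4: L rot0 at col 0 lands with bottom-row=7; cleared 0 line(s) (total 0); column heights now [8 8 9 0 0], max=9
Drop 5: S rot1 at col 3 lands with bottom-row=0; cleared 0 line(s) (total 0); column heights now [8 8 9 3 2], max=9
Drop 6: Z rot2 at col 0 lands with bottom-row=9; cleared 0 line(s) (total 0); column heights now [11 11 10 3 2], max=11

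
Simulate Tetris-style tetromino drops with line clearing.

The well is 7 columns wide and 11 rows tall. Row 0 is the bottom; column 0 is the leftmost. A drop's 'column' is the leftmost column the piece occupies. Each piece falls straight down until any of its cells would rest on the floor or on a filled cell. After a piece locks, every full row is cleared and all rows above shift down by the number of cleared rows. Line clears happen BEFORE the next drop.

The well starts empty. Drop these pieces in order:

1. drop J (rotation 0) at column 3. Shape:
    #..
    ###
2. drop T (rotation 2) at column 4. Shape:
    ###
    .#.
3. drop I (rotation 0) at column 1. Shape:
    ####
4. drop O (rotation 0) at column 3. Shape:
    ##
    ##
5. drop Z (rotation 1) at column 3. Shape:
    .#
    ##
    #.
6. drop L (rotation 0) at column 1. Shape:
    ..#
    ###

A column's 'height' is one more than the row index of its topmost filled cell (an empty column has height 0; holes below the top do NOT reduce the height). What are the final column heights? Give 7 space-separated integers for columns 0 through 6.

Drop 1: J rot0 at col 3 lands with bottom-row=0; cleared 0 line(s) (total 0); column heights now [0 0 0 2 1 1 0], max=2
Drop 2: T rot2 at col 4 lands with bottom-row=1; cleared 0 line(s) (total 0); column heights now [0 0 0 2 3 3 3], max=3
Drop 3: I rot0 at col 1 lands with bottom-row=3; cleared 0 line(s) (total 0); column heights now [0 4 4 4 4 3 3], max=4
Drop 4: O rot0 at col 3 lands with bottom-row=4; cleared 0 line(s) (total 0); column heights now [0 4 4 6 6 3 3], max=6
Drop 5: Z rot1 at col 3 lands with bottom-row=6; cleared 0 line(s) (total 0); column heights now [0 4 4 8 9 3 3], max=9
Drop 6: L rot0 at col 1 lands with bottom-row=8; cleared 0 line(s) (total 0); column heights now [0 9 9 10 9 3 3], max=10

Answer: 0 9 9 10 9 3 3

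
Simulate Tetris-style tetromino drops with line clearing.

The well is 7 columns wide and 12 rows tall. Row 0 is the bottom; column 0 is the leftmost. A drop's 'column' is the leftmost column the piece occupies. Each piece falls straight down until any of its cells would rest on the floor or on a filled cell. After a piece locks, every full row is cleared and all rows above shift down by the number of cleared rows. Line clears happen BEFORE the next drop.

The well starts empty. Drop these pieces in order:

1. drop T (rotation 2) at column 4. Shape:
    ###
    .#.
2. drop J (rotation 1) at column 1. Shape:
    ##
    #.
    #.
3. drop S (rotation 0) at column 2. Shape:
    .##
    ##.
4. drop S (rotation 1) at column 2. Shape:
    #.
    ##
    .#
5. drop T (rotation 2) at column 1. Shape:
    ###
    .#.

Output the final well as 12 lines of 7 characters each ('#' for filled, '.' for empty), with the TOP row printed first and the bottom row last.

Drop 1: T rot2 at col 4 lands with bottom-row=0; cleared 0 line(s) (total 0); column heights now [0 0 0 0 2 2 2], max=2
Drop 2: J rot1 at col 1 lands with bottom-row=0; cleared 0 line(s) (total 0); column heights now [0 3 3 0 2 2 2], max=3
Drop 3: S rot0 at col 2 lands with bottom-row=3; cleared 0 line(s) (total 0); column heights now [0 3 4 5 5 2 2], max=5
Drop 4: S rot1 at col 2 lands with bottom-row=5; cleared 0 line(s) (total 0); column heights now [0 3 8 7 5 2 2], max=8
Drop 5: T rot2 at col 1 lands with bottom-row=8; cleared 0 line(s) (total 0); column heights now [0 10 10 10 5 2 2], max=10

Answer: .......
.......
.###...
..#....
..#....
..##...
...#...
...##..
..##...
.##....
.#..###
.#...#.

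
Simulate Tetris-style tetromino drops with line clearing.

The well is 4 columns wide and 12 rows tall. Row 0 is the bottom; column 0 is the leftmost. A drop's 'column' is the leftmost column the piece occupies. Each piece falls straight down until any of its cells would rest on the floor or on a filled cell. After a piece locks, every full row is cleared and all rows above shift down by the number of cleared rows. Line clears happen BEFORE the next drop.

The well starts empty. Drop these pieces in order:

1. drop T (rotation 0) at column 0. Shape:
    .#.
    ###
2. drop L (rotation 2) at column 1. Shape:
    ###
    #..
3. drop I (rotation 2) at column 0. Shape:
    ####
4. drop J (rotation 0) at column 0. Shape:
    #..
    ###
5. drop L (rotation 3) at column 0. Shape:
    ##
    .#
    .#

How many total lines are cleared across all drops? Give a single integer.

Drop 1: T rot0 at col 0 lands with bottom-row=0; cleared 0 line(s) (total 0); column heights now [1 2 1 0], max=2
Drop 2: L rot2 at col 1 lands with bottom-row=2; cleared 0 line(s) (total 0); column heights now [1 4 4 4], max=4
Drop 3: I rot2 at col 0 lands with bottom-row=4; cleared 1 line(s) (total 1); column heights now [1 4 4 4], max=4
Drop 4: J rot0 at col 0 lands with bottom-row=4; cleared 0 line(s) (total 1); column heights now [6 5 5 4], max=6
Drop 5: L rot3 at col 0 lands with bottom-row=5; cleared 0 line(s) (total 1); column heights now [8 8 5 4], max=8

Answer: 1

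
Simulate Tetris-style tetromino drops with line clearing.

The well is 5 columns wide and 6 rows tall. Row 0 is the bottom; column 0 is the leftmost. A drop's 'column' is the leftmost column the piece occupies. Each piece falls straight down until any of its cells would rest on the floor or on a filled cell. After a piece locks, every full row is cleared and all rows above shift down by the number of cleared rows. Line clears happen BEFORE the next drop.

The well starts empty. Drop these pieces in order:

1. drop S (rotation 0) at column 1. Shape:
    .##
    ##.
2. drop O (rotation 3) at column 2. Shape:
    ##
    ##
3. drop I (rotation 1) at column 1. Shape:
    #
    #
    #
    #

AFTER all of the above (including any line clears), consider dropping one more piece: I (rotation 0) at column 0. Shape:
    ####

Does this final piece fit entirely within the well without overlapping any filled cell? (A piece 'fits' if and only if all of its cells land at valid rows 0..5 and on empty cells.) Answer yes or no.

Drop 1: S rot0 at col 1 lands with bottom-row=0; cleared 0 line(s) (total 0); column heights now [0 1 2 2 0], max=2
Drop 2: O rot3 at col 2 lands with bottom-row=2; cleared 0 line(s) (total 0); column heights now [0 1 4 4 0], max=4
Drop 3: I rot1 at col 1 lands with bottom-row=1; cleared 0 line(s) (total 0); column heights now [0 5 4 4 0], max=5
Test piece I rot0 at col 0 (width 4): heights before test = [0 5 4 4 0]; fits = True

Answer: yes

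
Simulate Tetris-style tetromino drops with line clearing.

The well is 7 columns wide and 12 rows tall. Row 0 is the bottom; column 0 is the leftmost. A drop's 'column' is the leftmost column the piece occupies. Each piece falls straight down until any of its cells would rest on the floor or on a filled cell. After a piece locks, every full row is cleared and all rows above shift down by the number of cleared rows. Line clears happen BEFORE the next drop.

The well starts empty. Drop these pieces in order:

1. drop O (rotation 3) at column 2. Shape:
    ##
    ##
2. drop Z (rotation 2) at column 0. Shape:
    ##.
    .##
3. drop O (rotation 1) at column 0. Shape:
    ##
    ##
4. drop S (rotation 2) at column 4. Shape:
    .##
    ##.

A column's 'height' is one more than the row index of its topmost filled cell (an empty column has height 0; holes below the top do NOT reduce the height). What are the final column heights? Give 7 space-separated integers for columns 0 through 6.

Drop 1: O rot3 at col 2 lands with bottom-row=0; cleared 0 line(s) (total 0); column heights now [0 0 2 2 0 0 0], max=2
Drop 2: Z rot2 at col 0 lands with bottom-row=2; cleared 0 line(s) (total 0); column heights now [4 4 3 2 0 0 0], max=4
Drop 3: O rot1 at col 0 lands with bottom-row=4; cleared 0 line(s) (total 0); column heights now [6 6 3 2 0 0 0], max=6
Drop 4: S rot2 at col 4 lands with bottom-row=0; cleared 0 line(s) (total 0); column heights now [6 6 3 2 1 2 2], max=6

Answer: 6 6 3 2 1 2 2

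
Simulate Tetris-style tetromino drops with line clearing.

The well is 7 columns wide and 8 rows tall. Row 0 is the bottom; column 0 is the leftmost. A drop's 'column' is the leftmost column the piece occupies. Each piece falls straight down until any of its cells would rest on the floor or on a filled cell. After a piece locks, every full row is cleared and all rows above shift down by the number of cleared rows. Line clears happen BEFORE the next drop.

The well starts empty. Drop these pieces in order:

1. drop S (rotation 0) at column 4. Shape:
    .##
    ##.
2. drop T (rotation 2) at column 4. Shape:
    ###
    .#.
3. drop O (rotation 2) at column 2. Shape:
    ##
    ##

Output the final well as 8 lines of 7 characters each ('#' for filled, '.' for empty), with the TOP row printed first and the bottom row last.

Answer: .......
.......
.......
.......
....###
.....#.
..##.##
..####.

Derivation:
Drop 1: S rot0 at col 4 lands with bottom-row=0; cleared 0 line(s) (total 0); column heights now [0 0 0 0 1 2 2], max=2
Drop 2: T rot2 at col 4 lands with bottom-row=2; cleared 0 line(s) (total 0); column heights now [0 0 0 0 4 4 4], max=4
Drop 3: O rot2 at col 2 lands with bottom-row=0; cleared 0 line(s) (total 0); column heights now [0 0 2 2 4 4 4], max=4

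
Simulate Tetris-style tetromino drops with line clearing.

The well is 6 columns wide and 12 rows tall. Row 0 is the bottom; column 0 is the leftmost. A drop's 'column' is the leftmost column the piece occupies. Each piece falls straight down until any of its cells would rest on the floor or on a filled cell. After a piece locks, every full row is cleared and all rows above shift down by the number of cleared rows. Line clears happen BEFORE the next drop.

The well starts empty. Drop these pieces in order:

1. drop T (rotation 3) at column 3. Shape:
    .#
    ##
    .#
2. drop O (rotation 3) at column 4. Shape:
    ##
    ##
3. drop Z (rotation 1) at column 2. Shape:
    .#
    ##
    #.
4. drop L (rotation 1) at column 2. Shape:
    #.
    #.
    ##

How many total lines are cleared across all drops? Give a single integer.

Drop 1: T rot3 at col 3 lands with bottom-row=0; cleared 0 line(s) (total 0); column heights now [0 0 0 2 3 0], max=3
Drop 2: O rot3 at col 4 lands with bottom-row=3; cleared 0 line(s) (total 0); column heights now [0 0 0 2 5 5], max=5
Drop 3: Z rot1 at col 2 lands with bottom-row=1; cleared 0 line(s) (total 0); column heights now [0 0 3 4 5 5], max=5
Drop 4: L rot1 at col 2 lands with bottom-row=4; cleared 0 line(s) (total 0); column heights now [0 0 7 5 5 5], max=7

Answer: 0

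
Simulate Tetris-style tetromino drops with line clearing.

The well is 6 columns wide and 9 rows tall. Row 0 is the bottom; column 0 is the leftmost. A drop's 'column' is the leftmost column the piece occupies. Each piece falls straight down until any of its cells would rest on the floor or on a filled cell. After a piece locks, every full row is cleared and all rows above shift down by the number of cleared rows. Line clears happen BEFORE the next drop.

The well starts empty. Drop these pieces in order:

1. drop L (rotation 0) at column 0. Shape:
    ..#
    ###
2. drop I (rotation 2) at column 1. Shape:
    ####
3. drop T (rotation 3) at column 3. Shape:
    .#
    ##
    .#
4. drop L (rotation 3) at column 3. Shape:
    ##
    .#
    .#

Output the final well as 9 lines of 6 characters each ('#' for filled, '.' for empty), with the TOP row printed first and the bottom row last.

Answer: ...##.
....#.
....#.
....#.
...##.
....#.
.####.
..#...
###...

Derivation:
Drop 1: L rot0 at col 0 lands with bottom-row=0; cleared 0 line(s) (total 0); column heights now [1 1 2 0 0 0], max=2
Drop 2: I rot2 at col 1 lands with bottom-row=2; cleared 0 line(s) (total 0); column heights now [1 3 3 3 3 0], max=3
Drop 3: T rot3 at col 3 lands with bottom-row=3; cleared 0 line(s) (total 0); column heights now [1 3 3 5 6 0], max=6
Drop 4: L rot3 at col 3 lands with bottom-row=6; cleared 0 line(s) (total 0); column heights now [1 3 3 9 9 0], max=9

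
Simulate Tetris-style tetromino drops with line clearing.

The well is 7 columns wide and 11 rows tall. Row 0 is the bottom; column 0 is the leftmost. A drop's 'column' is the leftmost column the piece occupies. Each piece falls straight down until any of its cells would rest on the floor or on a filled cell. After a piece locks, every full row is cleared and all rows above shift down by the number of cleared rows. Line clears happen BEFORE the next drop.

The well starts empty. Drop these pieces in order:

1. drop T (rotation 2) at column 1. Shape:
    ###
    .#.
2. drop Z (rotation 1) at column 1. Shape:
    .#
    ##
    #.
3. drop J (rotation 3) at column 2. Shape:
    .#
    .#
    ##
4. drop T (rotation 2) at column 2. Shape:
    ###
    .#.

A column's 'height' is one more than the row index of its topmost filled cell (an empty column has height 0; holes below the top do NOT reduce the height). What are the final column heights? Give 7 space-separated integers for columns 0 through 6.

Drop 1: T rot2 at col 1 lands with bottom-row=0; cleared 0 line(s) (total 0); column heights now [0 2 2 2 0 0 0], max=2
Drop 2: Z rot1 at col 1 lands with bottom-row=2; cleared 0 line(s) (total 0); column heights now [0 4 5 2 0 0 0], max=5
Drop 3: J rot3 at col 2 lands with bottom-row=5; cleared 0 line(s) (total 0); column heights now [0 4 6 8 0 0 0], max=8
Drop 4: T rot2 at col 2 lands with bottom-row=8; cleared 0 line(s) (total 0); column heights now [0 4 10 10 10 0 0], max=10

Answer: 0 4 10 10 10 0 0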